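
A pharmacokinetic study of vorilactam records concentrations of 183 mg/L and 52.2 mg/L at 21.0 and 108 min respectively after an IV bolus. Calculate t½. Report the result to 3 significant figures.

k = ln(C₁/C₂) / (t₂ − t₁) = ln(183/52.2) / (108 − 21.0)
  = 1.254 / 87.00 = 0.01442 min⁻¹
t½ = ln 2 / k = ln 2 / 0.01442 ≈ 48.1 minutes

48.1 minutes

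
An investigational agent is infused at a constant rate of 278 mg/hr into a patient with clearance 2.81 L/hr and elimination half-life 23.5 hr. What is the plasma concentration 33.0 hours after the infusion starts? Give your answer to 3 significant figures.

61.6 µg/mL

Css = rate / CL = 278 / 2.81 = 98.93 µg/mL
k = ln 2 / 23.5 = 0.02950 hr⁻¹
C(t) = Css (1 − e^(−kt)) = 98.93 × (1 − e^(−0.9734)) = 98.93 × 0.6222 ≈ 61.6 µg/mL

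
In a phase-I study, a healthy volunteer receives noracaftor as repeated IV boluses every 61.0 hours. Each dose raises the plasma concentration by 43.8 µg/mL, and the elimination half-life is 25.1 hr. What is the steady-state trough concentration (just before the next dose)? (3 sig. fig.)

k = ln 2 / 25.1 = 0.02762 hr⁻¹
Fraction remaining after one interval: e^(−kτ) = e^(−0.02762 × 61.0) = 0.1855
R = 1 / (1 − 0.1855) = 1.228
Css,max = 43.8 × 1.228 = 53.78 µg/mL
Css,min = Css,max × e^(−kτ) = 53.78 × 0.1855 ≈ 9.98 µg/mL

9.98 µg/mL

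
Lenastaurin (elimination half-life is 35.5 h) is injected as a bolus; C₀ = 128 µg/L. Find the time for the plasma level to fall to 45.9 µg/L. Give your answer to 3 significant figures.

k = ln 2 / 35.5 = 0.01953 h⁻¹
C(t) = C₀ e^(−kt)  ⇒  t = ln(C₀/C) / k
t = ln(128/45.9) / 0.01953 = 1.026 / 0.01953 ≈ 52.5 hours

52.5 hours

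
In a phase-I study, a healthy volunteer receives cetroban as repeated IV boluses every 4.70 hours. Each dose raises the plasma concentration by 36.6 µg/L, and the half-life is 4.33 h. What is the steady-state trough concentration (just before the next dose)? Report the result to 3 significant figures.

32.6 µg/L

k = ln 2 / 4.33 = 0.1601 h⁻¹
Fraction remaining after one interval: e^(−kτ) = e^(−0.1601 × 4.70) = 0.4712
R = 1 / (1 − 0.4712) = 1.891
Css,max = 36.6 × 1.891 = 69.22 µg/L
Css,min = Css,max × e^(−kτ) = 69.22 × 0.4712 ≈ 32.6 µg/L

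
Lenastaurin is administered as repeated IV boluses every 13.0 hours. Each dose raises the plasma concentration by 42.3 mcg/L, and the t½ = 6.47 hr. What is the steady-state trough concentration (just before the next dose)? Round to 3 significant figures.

k = ln 2 / 6.47 = 0.1071 hr⁻¹
Fraction remaining after one interval: e^(−kτ) = e^(−0.1071 × 13.0) = 0.2484
R = 1 / (1 − 0.2484) = 1.330
Css,max = 42.3 × 1.330 = 56.28 mcg/L
Css,min = Css,max × e^(−kτ) = 56.28 × 0.2484 ≈ 14.0 mcg/L

14.0 mcg/L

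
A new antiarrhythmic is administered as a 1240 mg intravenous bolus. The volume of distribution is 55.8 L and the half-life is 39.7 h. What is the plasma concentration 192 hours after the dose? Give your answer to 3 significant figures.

C₀ = dose / V = 1240 / 55.8 = 22.22 mg/L
k = ln 2 / 39.7 = 0.01746 h⁻¹
C(t) = C₀ e^(−kt) = 22.22 × e^(−0.01746 × 192) = 22.22 × e^(−3.352) = 22.22 × 0.03501 ≈ 0.778 mg/L

0.778 mg/L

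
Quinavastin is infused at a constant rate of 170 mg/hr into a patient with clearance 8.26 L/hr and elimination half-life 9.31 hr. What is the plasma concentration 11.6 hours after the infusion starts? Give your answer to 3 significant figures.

11.9 µg/mL

Css = rate / CL = 170 / 8.26 = 20.58 µg/mL
k = ln 2 / 9.31 = 0.07445 hr⁻¹
C(t) = Css (1 − e^(−kt)) = 20.58 × (1 − e^(−0.8636)) = 20.58 × 0.5784 ≈ 11.9 µg/mL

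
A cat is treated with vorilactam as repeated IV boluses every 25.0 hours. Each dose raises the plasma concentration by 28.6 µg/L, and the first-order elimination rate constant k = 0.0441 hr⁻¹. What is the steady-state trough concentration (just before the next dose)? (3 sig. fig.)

Fraction remaining after one interval: e^(−kτ) = e^(−0.04410 × 25.0) = 0.3320
R = 1 / (1 − 0.3320) = 1.497
Css,max = 28.6 × 1.497 = 42.82 µg/L
Css,min = Css,max × e^(−kτ) = 42.82 × 0.3320 ≈ 14.2 µg/L

14.2 µg/L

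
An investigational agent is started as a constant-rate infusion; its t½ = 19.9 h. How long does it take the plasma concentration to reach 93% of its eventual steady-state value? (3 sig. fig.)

76.3 hours

k = ln 2 / 19.9 = 0.03483 h⁻¹
f = 1 − e^(−kt)  ⇒  t = −ln(1 − f) / k
t = −ln(1 − 0.93) / 0.03483 = 2.659 / 0.03483 ≈ 76.3 hours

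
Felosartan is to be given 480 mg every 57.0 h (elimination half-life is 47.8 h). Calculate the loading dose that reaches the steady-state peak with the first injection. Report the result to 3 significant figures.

853 mg

k = ln 2 / 47.8 = 0.01450 h⁻¹
Accumulation ratio R = 1 / (1 − e^(−kτ)) = 1 / (1 − e^(−0.01450×57.0)) = 1 / (1 − 0.4376) = 1.778
Loading dose = maintenance dose × R = 480 × 1.778 ≈ 853 mg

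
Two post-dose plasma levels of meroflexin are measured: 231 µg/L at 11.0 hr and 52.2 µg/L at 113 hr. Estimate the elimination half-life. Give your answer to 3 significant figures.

k = ln(C₁/C₂) / (t₂ − t₁) = ln(231/52.2) / (113 − 11.0)
  = 1.487 / 102.0 = 0.01458 hr⁻¹
t½ = ln 2 / k = ln 2 / 0.01458 ≈ 47.5 hours

47.5 hours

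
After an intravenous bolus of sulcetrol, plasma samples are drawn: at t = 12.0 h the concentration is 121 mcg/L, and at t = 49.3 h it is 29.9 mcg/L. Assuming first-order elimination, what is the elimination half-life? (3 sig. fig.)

18.5 hours

k = ln(C₁/C₂) / (t₂ − t₁) = ln(121/29.9) / (49.3 − 12.0)
  = 1.398 / 37.30 = 0.03748 h⁻¹
t½ = ln 2 / k = ln 2 / 0.03748 ≈ 18.5 hours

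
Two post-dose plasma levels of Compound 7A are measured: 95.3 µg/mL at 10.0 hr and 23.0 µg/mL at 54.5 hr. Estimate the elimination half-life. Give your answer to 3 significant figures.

k = ln(C₁/C₂) / (t₂ − t₁) = ln(95.3/23.0) / (54.5 − 10.0)
  = 1.422 / 44.50 = 0.03194 hr⁻¹
t½ = ln 2 / k = ln 2 / 0.03194 ≈ 21.7 hours

21.7 hours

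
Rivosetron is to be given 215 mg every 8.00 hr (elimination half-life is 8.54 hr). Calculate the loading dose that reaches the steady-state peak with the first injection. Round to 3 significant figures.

k = ln 2 / 8.54 = 0.08116 hr⁻¹
Accumulation ratio R = 1 / (1 − e^(−kτ)) = 1 / (1 − e^(−0.08116×8.00)) = 1 / (1 − 0.5224) = 2.094
Loading dose = maintenance dose × R = 215 × 2.094 ≈ 450 mg

450 mg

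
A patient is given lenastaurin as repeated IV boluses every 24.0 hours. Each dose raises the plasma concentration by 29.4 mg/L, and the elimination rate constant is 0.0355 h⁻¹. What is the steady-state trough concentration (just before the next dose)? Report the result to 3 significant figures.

21.9 mg/L

Fraction remaining after one interval: e^(−kτ) = e^(−0.03550 × 24.0) = 0.4266
R = 1 / (1 − 0.4266) = 1.744
Css,max = 29.4 × 1.744 = 51.27 mg/L
Css,min = Css,max × e^(−kτ) = 51.27 × 0.4266 ≈ 21.9 mg/L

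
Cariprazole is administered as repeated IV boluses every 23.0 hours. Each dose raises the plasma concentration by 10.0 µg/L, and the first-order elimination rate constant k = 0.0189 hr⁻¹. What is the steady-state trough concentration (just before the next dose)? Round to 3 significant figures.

18.4 µg/L

Fraction remaining after one interval: e^(−kτ) = e^(−0.01890 × 23.0) = 0.6475
R = 1 / (1 − 0.6475) = 2.837
Css,max = 10.0 × 2.837 = 28.37 µg/L
Css,min = Css,max × e^(−kτ) = 28.37 × 0.6475 ≈ 18.4 µg/L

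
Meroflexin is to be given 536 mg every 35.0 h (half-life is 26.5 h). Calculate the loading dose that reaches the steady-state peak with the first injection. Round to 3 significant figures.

894 mg

k = ln 2 / 26.5 = 0.02616 h⁻¹
Accumulation ratio R = 1 / (1 − e^(−kτ)) = 1 / (1 − e^(−0.02616×35.0)) = 1 / (1 − 0.4003) = 1.668
Loading dose = maintenance dose × R = 536 × 1.668 ≈ 894 mg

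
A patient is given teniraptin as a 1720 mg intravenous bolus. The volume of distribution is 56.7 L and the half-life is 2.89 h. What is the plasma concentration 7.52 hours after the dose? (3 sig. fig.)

5.00 mg/L

C₀ = dose / V = 1720 / 56.7 = 30.34 mg/L
k = ln 2 / 2.89 = 0.2398 h⁻¹
C(t) = C₀ e^(−kt) = 30.34 × e^(−0.2398 × 7.52) = 30.34 × e^(−1.804) = 30.34 × 0.1647 ≈ 5.00 mg/L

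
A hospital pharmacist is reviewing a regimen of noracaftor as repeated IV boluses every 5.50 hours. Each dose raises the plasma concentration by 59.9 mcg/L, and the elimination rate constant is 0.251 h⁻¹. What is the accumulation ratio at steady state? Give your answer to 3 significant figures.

Fraction remaining after one interval: e^(−kτ) = e^(−0.2510 × 5.50) = 0.2515
R = 1 / (1 − 0.2515) = 1 / 0.7485 ≈ 1.34

1.34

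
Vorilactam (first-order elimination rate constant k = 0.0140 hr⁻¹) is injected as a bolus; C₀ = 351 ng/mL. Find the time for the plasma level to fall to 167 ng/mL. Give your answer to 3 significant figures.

53.1 hours

C(t) = C₀ e^(−kt)  ⇒  t = ln(C₀/C) / k
t = ln(351/167) / 0.01400 = 0.7428 / 0.01400 ≈ 53.1 hours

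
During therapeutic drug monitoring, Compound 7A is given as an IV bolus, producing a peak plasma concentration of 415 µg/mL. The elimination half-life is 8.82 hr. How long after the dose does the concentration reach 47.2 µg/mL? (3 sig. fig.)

27.7 hours

k = ln 2 / 8.82 = 0.07859 hr⁻¹
C(t) = C₀ e^(−kt)  ⇒  t = ln(C₀/C) / k
t = ln(415/47.2) / 0.07859 = 2.174 / 0.07859 ≈ 27.7 hours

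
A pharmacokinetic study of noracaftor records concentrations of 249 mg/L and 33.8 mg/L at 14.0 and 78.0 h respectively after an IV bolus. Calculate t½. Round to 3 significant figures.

k = ln(C₁/C₂) / (t₂ − t₁) = ln(249/33.8) / (78.0 − 14.0)
  = 1.997 / 64.00 = 0.03120 h⁻¹
t½ = ln 2 / k = ln 2 / 0.03120 ≈ 22.2 hours

22.2 hours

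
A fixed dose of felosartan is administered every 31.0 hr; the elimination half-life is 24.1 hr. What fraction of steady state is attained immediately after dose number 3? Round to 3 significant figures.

0.931

k = ln 2 / 24.1 = 0.02876 hr⁻¹
f_n = 1 − e^(−nkτ) = 1 − e^(−3 × 0.02876 × 31.0) = 1 − e^(−2.675) = 1 − 0.06892 ≈ 0.931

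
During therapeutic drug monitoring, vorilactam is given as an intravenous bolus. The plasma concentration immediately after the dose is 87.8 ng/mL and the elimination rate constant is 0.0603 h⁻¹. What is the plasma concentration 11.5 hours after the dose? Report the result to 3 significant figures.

C(t) = C₀ e^(−kt) = 87.8 × e^(−0.06030 × 11.5) = 87.8 × e^(−0.6935) = 87.8 × 0.4998 ≈ 43.9 ng/mL

43.9 ng/mL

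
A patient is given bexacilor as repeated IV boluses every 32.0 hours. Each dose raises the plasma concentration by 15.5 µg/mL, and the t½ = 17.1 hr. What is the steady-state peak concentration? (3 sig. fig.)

21.3 µg/mL

k = ln 2 / 17.1 = 0.04053 hr⁻¹
Fraction remaining after one interval: e^(−kτ) = e^(−0.04053 × 32.0) = 0.2733
R = 1 / (1 − 0.2733) = 1.376
Css,max = 15.5 × 1.376 ≈ 21.3 µg/mL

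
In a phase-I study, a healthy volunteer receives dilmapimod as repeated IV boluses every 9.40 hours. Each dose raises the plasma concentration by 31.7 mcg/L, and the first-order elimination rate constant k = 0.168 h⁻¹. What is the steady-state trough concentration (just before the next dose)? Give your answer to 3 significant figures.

Fraction remaining after one interval: e^(−kτ) = e^(−0.1680 × 9.40) = 0.2061
R = 1 / (1 − 0.2061) = 1.260
Css,max = 31.7 × 1.260 = 39.93 mcg/L
Css,min = Css,max × e^(−kτ) = 39.93 × 0.2061 ≈ 8.23 mcg/L

8.23 mcg/L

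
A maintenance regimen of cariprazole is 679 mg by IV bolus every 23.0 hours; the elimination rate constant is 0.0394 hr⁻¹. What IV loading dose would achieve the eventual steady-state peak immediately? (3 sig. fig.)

1140 mg

Accumulation ratio R = 1 / (1 − e^(−kτ)) = 1 / (1 − e^(−0.03940×23.0)) = 1 / (1 − 0.4041) = 1.678
Loading dose = maintenance dose × R = 679 × 1.678 ≈ 1140 mg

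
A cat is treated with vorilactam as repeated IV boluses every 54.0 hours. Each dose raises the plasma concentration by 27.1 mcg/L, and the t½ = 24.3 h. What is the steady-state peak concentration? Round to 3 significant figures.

34.5 mcg/L

k = ln 2 / 24.3 = 0.02852 h⁻¹
Fraction remaining after one interval: e^(−kτ) = e^(−0.02852 × 54.0) = 0.2143
R = 1 / (1 − 0.2143) = 1.273
Css,max = 27.1 × 1.273 ≈ 34.5 mcg/L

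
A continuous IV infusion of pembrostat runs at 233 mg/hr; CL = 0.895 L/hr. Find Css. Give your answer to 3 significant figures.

Css = infusion rate / CL = 233 / 0.895 ≈ 260 µg/mL

260 µg/mL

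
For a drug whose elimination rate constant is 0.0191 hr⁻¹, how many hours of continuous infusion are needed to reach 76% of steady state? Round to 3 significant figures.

74.7 hours

f = 1 − e^(−kt)  ⇒  t = −ln(1 − f) / k
t = −ln(1 − 0.76) / 0.01910 = 1.427 / 0.01910 ≈ 74.7 hours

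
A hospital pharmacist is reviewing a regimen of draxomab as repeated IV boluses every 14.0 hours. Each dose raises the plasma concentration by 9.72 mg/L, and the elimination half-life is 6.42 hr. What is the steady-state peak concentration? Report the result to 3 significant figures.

k = ln 2 / 6.42 = 0.1080 hr⁻¹
Fraction remaining after one interval: e^(−kτ) = e^(−0.1080 × 14.0) = 0.2206
R = 1 / (1 − 0.2206) = 1.283
Css,max = 9.72 × 1.283 ≈ 12.5 mg/L

12.5 mg/L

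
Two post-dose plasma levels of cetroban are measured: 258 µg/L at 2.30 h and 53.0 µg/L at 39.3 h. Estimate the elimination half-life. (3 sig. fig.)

k = ln(C₁/C₂) / (t₂ − t₁) = ln(258/53.0) / (39.3 − 2.30)
  = 1.583 / 37.00 = 0.04277 h⁻¹
t½ = ln 2 / k = ln 2 / 0.04277 ≈ 16.2 hours

16.2 hours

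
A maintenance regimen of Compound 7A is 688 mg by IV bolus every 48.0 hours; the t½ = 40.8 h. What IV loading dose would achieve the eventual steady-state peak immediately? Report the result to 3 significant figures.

1230 mg

k = ln 2 / 40.8 = 0.01699 h⁻¹
Accumulation ratio R = 1 / (1 − e^(−kτ)) = 1 / (1 − e^(−0.01699×48.0)) = 1 / (1 − 0.4424) = 1.794
Loading dose = maintenance dose × R = 688 × 1.794 ≈ 1230 mg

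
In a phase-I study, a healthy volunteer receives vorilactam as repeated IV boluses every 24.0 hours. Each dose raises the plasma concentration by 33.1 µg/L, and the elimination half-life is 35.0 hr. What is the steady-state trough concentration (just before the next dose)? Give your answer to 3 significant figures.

54.4 µg/L

k = ln 2 / 35.0 = 0.01980 hr⁻¹
Fraction remaining after one interval: e^(−kτ) = e^(−0.01980 × 24.0) = 0.6217
R = 1 / (1 − 0.6217) = 2.643
Css,max = 33.1 × 2.643 = 87.50 µg/L
Css,min = Css,max × e^(−kτ) = 87.50 × 0.6217 ≈ 54.4 µg/L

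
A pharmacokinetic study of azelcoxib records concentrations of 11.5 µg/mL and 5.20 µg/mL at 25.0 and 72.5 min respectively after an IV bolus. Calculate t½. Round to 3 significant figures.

41.5 minutes

k = ln(C₁/C₂) / (t₂ − t₁) = ln(11.5/5.20) / (72.5 − 25.0)
  = 0.7937 / 47.50 = 0.01671 min⁻¹
t½ = ln 2 / k = ln 2 / 0.01671 ≈ 41.5 minutes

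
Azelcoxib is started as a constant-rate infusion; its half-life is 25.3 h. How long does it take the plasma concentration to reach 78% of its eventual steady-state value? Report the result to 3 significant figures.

55.3 hours

k = ln 2 / 25.3 = 0.02740 h⁻¹
f = 1 − e^(−kt)  ⇒  t = −ln(1 − f) / k
t = −ln(1 − 0.78) / 0.02740 = 1.514 / 0.02740 ≈ 55.3 hours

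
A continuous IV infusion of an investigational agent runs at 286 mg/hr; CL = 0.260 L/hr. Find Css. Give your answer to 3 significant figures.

1100 mg/L

Css = infusion rate / CL = 286 / 0.260 ≈ 1100 mg/L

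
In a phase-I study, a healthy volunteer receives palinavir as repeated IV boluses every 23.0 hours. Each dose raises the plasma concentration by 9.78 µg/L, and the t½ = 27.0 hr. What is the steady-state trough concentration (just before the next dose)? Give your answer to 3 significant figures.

12.2 µg/L

k = ln 2 / 27.0 = 0.02567 hr⁻¹
Fraction remaining after one interval: e^(−kτ) = e^(−0.02567 × 23.0) = 0.5541
R = 1 / (1 − 0.5541) = 2.243
Css,max = 9.78 × 2.243 = 21.93 µg/L
Css,min = Css,max × e^(−kτ) = 21.93 × 0.5541 ≈ 12.2 µg/L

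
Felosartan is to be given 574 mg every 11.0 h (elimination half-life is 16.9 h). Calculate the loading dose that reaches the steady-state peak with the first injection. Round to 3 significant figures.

k = ln 2 / 16.9 = 0.04101 h⁻¹
Accumulation ratio R = 1 / (1 − e^(−kτ)) = 1 / (1 − e^(−0.04101×11.0)) = 1 / (1 − 0.6369) = 2.754
Loading dose = maintenance dose × R = 574 × 2.754 ≈ 1580 mg

1580 mg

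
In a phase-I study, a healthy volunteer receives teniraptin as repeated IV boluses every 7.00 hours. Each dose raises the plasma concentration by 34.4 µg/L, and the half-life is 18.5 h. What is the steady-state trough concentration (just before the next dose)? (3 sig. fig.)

k = ln 2 / 18.5 = 0.03747 h⁻¹
Fraction remaining after one interval: e^(−kτ) = e^(−0.03747 × 7.00) = 0.7693
R = 1 / (1 − 0.7693) = 4.335
Css,max = 34.4 × 4.335 = 149.1 µg/L
Css,min = Css,max × e^(−kτ) = 149.1 × 0.7693 ≈ 115 µg/L

115 µg/L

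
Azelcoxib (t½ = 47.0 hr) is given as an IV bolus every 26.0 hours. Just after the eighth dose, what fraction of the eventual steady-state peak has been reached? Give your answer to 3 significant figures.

k = ln 2 / 47.0 = 0.01475 hr⁻¹
f_n = 1 − e^(−nkτ) = 1 − e^(−8 × 0.01475 × 26.0) = 1 − e^(−3.068) = 1 − 0.04654 ≈ 0.953

0.953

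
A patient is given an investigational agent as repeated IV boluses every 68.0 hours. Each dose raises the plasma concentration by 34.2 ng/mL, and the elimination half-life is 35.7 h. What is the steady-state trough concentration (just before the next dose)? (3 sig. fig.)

k = ln 2 / 35.7 = 0.01942 h⁻¹
Fraction remaining after one interval: e^(−kτ) = e^(−0.01942 × 68.0) = 0.2671
R = 1 / (1 − 0.2671) = 1.364
Css,max = 34.2 × 1.364 = 46.66 ng/mL
Css,min = Css,max × e^(−kτ) = 46.66 × 0.2671 ≈ 12.5 ng/mL

12.5 ng/mL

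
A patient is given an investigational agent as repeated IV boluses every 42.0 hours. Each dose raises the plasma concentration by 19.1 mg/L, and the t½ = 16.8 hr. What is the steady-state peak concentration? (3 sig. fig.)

23.2 mg/L

k = ln 2 / 16.8 = 0.04126 hr⁻¹
Fraction remaining after one interval: e^(−kτ) = e^(−0.04126 × 42.0) = 0.1768
R = 1 / (1 − 0.1768) = 1.215
Css,max = 19.1 × 1.215 ≈ 23.2 mg/L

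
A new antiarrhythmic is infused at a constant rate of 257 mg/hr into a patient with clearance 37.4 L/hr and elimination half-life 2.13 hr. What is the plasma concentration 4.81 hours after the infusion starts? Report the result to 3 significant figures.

5.44 µg/mL

Css = rate / CL = 257 / 37.4 = 6.872 µg/mL
k = ln 2 / 2.13 = 0.3254 hr⁻¹
C(t) = Css (1 − e^(−kt)) = 6.872 × (1 − e^(−1.565)) = 6.872 × 0.7910 ≈ 5.44 µg/mL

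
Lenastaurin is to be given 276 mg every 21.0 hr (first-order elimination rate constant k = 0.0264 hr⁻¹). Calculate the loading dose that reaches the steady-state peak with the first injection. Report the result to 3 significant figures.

Accumulation ratio R = 1 / (1 − e^(−kτ)) = 1 / (1 − e^(−0.02640×21.0)) = 1 / (1 − 0.5744) = 2.350
Loading dose = maintenance dose × R = 276 × 2.350 ≈ 649 mg

649 mg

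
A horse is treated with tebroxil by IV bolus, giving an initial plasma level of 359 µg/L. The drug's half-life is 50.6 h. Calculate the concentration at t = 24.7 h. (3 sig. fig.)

256 µg/L

k = ln 2 / 50.6 = 0.01370 h⁻¹
24.7 h is 0.4881 half-lives, so C = 359 × (1/2)^0.4881 = 359 × 0.7129 ≈ 256 µg/L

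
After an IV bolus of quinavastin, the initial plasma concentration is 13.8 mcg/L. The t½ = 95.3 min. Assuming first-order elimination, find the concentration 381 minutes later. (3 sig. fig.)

0.864 mcg/L

k = ln 2 / 95.3 = 0.007273 min⁻¹
C(t) = C₀ e^(−kt) = 13.8 × e^(−0.007273 × 381) = 13.8 × e^(−2.771) = 13.8 × 0.06259 ≈ 0.864 mcg/L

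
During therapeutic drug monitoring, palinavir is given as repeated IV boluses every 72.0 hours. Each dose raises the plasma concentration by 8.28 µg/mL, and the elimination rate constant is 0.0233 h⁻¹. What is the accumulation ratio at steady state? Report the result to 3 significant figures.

Fraction remaining after one interval: e^(−kτ) = e^(−0.02330 × 72.0) = 0.1868
R = 1 / (1 − 0.1868) = 1 / 0.8132 ≈ 1.23

1.23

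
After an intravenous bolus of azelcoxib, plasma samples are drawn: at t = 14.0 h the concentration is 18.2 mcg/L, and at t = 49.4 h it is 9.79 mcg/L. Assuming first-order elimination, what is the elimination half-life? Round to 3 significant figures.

k = ln(C₁/C₂) / (t₂ − t₁) = ln(18.2/9.79) / (49.4 − 14.0)
  = 0.6201 / 35.40 = 0.01752 h⁻¹
t½ = ln 2 / k = ln 2 / 0.01752 ≈ 39.6 hours

39.6 hours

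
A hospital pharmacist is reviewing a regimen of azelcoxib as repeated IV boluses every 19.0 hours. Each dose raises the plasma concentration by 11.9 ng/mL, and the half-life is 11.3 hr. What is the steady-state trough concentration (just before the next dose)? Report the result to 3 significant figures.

5.39 ng/mL

k = ln 2 / 11.3 = 0.06134 hr⁻¹
Fraction remaining after one interval: e^(−kτ) = e^(−0.06134 × 19.0) = 0.3118
R = 1 / (1 − 0.3118) = 1.453
Css,max = 11.9 × 1.453 = 17.29 ng/mL
Css,min = Css,max × e^(−kτ) = 17.29 × 0.3118 ≈ 5.39 ng/mL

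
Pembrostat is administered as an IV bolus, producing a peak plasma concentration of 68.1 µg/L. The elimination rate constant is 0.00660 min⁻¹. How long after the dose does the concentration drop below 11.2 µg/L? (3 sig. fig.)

C(t) = C₀ e^(−kt)  ⇒  t = ln(C₀/C) / k
t = ln(68.1/11.2) / 0.006600 = 1.805 / 0.006600 ≈ 273 minutes

273 minutes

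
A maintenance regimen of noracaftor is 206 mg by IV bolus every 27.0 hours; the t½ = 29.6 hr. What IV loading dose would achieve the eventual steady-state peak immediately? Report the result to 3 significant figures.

440 mg

k = ln 2 / 29.6 = 0.02342 hr⁻¹
Accumulation ratio R = 1 / (1 − e^(−kτ)) = 1 / (1 − e^(−0.02342×27.0)) = 1 / (1 − 0.5314) = 2.134
Loading dose = maintenance dose × R = 206 × 2.134 ≈ 440 mg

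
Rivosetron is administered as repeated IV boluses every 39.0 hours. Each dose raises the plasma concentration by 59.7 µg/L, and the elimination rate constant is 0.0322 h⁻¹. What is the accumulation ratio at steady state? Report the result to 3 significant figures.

Fraction remaining after one interval: e^(−kτ) = e^(−0.03220 × 39.0) = 0.2848
R = 1 / (1 − 0.2848) = 1 / 0.7152 ≈ 1.40

1.40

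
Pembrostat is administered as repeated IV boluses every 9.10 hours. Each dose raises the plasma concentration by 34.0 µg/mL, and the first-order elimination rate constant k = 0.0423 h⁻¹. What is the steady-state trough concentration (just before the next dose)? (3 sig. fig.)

72.4 µg/mL

Fraction remaining after one interval: e^(−kτ) = e^(−0.04230 × 9.10) = 0.6805
R = 1 / (1 − 0.6805) = 3.130
Css,max = 34.0 × 3.130 = 106.4 µg/mL
Css,min = Css,max × e^(−kτ) = 106.4 × 0.6805 ≈ 72.4 µg/mL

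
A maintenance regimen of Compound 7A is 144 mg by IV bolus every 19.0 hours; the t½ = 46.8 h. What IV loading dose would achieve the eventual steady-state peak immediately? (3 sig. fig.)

587 mg

k = ln 2 / 46.8 = 0.01481 h⁻¹
Accumulation ratio R = 1 / (1 − e^(−kτ)) = 1 / (1 − e^(−0.01481×19.0)) = 1 / (1 − 0.7547) = 4.077
Loading dose = maintenance dose × R = 144 × 4.077 ≈ 587 mg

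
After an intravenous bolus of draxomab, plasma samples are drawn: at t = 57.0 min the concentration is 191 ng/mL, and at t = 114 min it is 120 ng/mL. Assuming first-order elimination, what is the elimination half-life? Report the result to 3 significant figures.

85.0 minutes

k = ln(C₁/C₂) / (t₂ − t₁) = ln(191/120) / (114 − 57.0)
  = 0.4648 / 57.00 = 0.008154 min⁻¹
t½ = ln 2 / k = ln 2 / 0.008154 ≈ 85.0 minutes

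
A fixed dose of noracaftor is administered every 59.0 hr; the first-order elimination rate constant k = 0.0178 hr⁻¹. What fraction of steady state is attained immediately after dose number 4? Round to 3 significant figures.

f_n = 1 − e^(−nkτ) = 1 − e^(−4 × 0.01780 × 59.0) = 1 − e^(−4.201) = 1 − 0.01498 ≈ 0.985

0.985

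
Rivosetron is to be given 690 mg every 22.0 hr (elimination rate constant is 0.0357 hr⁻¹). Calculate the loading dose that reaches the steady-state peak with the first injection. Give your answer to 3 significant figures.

1270 mg

Accumulation ratio R = 1 / (1 − e^(−kτ)) = 1 / (1 − e^(−0.03570×22.0)) = 1 / (1 − 0.4559) = 1.838
Loading dose = maintenance dose × R = 690 × 1.838 ≈ 1270 mg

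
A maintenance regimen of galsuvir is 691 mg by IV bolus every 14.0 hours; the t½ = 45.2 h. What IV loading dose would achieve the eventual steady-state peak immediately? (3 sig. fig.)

3580 mg

k = ln 2 / 45.2 = 0.01534 h⁻¹
Accumulation ratio R = 1 / (1 − e^(−kτ)) = 1 / (1 − e^(−0.01534×14.0)) = 1 / (1 − 0.8068) = 5.176
Loading dose = maintenance dose × R = 691 × 5.176 ≈ 3580 mg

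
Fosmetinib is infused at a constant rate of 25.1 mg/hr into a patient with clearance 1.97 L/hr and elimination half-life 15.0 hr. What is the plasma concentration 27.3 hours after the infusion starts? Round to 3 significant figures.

9.13 mg/L

Css = rate / CL = 25.1 / 1.97 = 12.74 mg/L
k = ln 2 / 15.0 = 0.04621 hr⁻¹
C(t) = Css (1 − e^(−kt)) = 12.74 × (1 − e^(−1.262)) = 12.74 × 0.7168 ≈ 9.13 mg/L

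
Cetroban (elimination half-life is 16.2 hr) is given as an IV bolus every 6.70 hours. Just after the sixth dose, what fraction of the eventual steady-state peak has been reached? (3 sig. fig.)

0.821

k = ln 2 / 16.2 = 0.04279 hr⁻¹
f_n = 1 − e^(−nkτ) = 1 − e^(−6 × 0.04279 × 6.70) = 1 − e^(−1.720) = 1 − 0.1791 ≈ 0.821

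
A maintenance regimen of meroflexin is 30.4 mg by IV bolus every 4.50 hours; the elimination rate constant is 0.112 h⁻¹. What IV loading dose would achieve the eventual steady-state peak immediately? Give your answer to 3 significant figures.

Accumulation ratio R = 1 / (1 − e^(−kτ)) = 1 / (1 − e^(−0.1120×4.50)) = 1 / (1 − 0.6041) = 2.526
Loading dose = maintenance dose × R = 30.4 × 2.526 ≈ 76.8 mg

76.8 mg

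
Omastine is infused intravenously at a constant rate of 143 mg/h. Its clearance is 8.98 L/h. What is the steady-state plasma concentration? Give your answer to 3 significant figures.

Css = infusion rate / CL = 143 / 8.98 ≈ 15.9 mg/L

15.9 mg/L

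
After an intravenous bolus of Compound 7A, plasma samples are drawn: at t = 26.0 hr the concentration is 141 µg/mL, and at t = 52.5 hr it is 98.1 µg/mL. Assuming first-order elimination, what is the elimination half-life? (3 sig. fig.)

k = ln(C₁/C₂) / (t₂ − t₁) = ln(141/98.1) / (52.5 − 26.0)
  = 0.3628 / 26.50 = 0.01369 hr⁻¹
t½ = ln 2 / k = ln 2 / 0.01369 ≈ 50.6 hours

50.6 hours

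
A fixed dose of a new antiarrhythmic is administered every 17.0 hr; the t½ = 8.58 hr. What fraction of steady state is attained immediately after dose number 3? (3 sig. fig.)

0.984

k = ln 2 / 8.58 = 0.08079 hr⁻¹
f_n = 1 − e^(−nkτ) = 1 − e^(−3 × 0.08079 × 17.0) = 1 − e^(−4.120) = 1 − 0.01624 ≈ 0.984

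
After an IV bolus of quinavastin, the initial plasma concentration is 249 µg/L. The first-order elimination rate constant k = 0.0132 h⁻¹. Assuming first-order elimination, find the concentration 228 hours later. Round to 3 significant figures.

12.3 µg/L

C(t) = C₀ e^(−kt) = 249 × e^(−0.01320 × 228) = 249 × e^(−3.010) = 249 × 0.04931 ≈ 12.3 µg/L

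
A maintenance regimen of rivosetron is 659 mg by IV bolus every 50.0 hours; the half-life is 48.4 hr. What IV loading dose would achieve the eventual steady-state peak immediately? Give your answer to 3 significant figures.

k = ln 2 / 48.4 = 0.01432 hr⁻¹
Accumulation ratio R = 1 / (1 − e^(−kτ)) = 1 / (1 − e^(−0.01432×50.0)) = 1 / (1 − 0.4887) = 1.956
Loading dose = maintenance dose × R = 659 × 1.956 ≈ 1290 mg

1290 mg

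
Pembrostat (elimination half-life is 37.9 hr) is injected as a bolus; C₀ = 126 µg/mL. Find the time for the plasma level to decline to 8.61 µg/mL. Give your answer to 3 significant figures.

147 hours

k = ln 2 / 37.9 = 0.01829 hr⁻¹
C(t) = C₀ e^(−kt)  ⇒  t = ln(C₀/C) / k
t = ln(126/8.61) / 0.01829 = 2.683 / 0.01829 ≈ 147 hours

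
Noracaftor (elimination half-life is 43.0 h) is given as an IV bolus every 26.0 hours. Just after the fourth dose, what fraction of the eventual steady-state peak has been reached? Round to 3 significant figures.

0.813

k = ln 2 / 43.0 = 0.01612 h⁻¹
f_n = 1 − e^(−nkτ) = 1 − e^(−4 × 0.01612 × 26.0) = 1 − e^(−1.676) = 1 − 0.1870 ≈ 0.813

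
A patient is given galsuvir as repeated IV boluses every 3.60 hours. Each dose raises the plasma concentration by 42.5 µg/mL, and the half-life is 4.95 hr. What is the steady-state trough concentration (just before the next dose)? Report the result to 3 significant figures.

k = ln 2 / 4.95 = 0.1400 hr⁻¹
Fraction remaining after one interval: e^(−kτ) = e^(−0.1400 × 3.60) = 0.6040
R = 1 / (1 − 0.6040) = 2.526
Css,max = 42.5 × 2.526 = 107.3 µg/mL
Css,min = Css,max × e^(−kτ) = 107.3 × 0.6040 ≈ 64.8 µg/mL

64.8 µg/mL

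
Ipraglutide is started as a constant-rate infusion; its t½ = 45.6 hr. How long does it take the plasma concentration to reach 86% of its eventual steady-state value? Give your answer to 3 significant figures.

k = ln 2 / 45.6 = 0.01520 hr⁻¹
f = 1 − e^(−kt)  ⇒  t = −ln(1 − f) / k
t = −ln(1 − 0.86) / 0.01520 = 1.966 / 0.01520 ≈ 129 hours

129 hours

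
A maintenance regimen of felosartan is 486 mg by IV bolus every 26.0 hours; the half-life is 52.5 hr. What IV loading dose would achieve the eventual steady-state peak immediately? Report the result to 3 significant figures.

k = ln 2 / 52.5 = 0.01320 hr⁻¹
Accumulation ratio R = 1 / (1 − e^(−kτ)) = 1 / (1 − e^(−0.01320×26.0)) = 1 / (1 − 0.7094) = 3.442
Loading dose = maintenance dose × R = 486 × 3.442 ≈ 1670 mg

1670 mg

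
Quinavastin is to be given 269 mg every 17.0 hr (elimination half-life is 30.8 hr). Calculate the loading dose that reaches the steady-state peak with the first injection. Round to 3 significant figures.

k = ln 2 / 30.8 = 0.02250 hr⁻¹
Accumulation ratio R = 1 / (1 − e^(−kτ)) = 1 / (1 − e^(−0.02250×17.0)) = 1 / (1 − 0.6821) = 3.146
Loading dose = maintenance dose × R = 269 × 3.146 ≈ 846 mg

846 mg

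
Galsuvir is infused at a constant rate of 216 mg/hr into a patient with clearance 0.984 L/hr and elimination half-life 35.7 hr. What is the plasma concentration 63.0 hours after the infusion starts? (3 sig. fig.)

155 µg/mL

Css = rate / CL = 216 / 0.984 = 219.5 µg/mL
k = ln 2 / 35.7 = 0.01942 hr⁻¹
C(t) = Css (1 − e^(−kt)) = 219.5 × (1 − e^(−1.223)) = 219.5 × 0.7057 ≈ 155 µg/mL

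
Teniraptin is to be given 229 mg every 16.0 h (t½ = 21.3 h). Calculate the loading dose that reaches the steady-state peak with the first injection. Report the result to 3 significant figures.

564 mg

k = ln 2 / 21.3 = 0.03254 h⁻¹
Accumulation ratio R = 1 / (1 − e^(−kτ)) = 1 / (1 − e^(−0.03254×16.0)) = 1 / (1 − 0.5941) = 2.464
Loading dose = maintenance dose × R = 229 × 2.464 ≈ 564 mg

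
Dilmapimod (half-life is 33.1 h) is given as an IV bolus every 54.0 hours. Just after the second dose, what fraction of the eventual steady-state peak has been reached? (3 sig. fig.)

0.896

k = ln 2 / 33.1 = 0.02094 h⁻¹
f_n = 1 − e^(−nkτ) = 1 − e^(−2 × 0.02094 × 54.0) = 1 − e^(−2.262) = 1 − 0.1042 ≈ 0.896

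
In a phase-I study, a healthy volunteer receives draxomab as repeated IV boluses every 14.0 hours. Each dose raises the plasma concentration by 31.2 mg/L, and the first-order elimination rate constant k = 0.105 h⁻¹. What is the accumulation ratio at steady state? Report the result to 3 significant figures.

1.30

Fraction remaining after one interval: e^(−kτ) = e^(−0.1050 × 14.0) = 0.2299
R = 1 / (1 − 0.2299) = 1 / 0.7701 ≈ 1.30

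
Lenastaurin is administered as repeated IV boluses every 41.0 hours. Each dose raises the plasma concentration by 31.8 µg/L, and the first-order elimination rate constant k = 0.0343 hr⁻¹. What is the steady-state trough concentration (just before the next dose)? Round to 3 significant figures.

Fraction remaining after one interval: e^(−kτ) = e^(−0.03430 × 41.0) = 0.2450
R = 1 / (1 − 0.2450) = 1.325
Css,max = 31.8 × 1.325 = 42.12 µg/L
Css,min = Css,max × e^(−kτ) = 42.12 × 0.2450 ≈ 10.3 µg/L

10.3 µg/L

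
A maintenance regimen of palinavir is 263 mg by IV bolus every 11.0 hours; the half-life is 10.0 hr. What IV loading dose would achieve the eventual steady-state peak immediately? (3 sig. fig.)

k = ln 2 / 10.0 = 0.06931 hr⁻¹
Accumulation ratio R = 1 / (1 − e^(−kτ)) = 1 / (1 − e^(−0.06931×11.0)) = 1 / (1 − 0.4665) = 1.874
Loading dose = maintenance dose × R = 263 × 1.874 ≈ 493 mg

493 mg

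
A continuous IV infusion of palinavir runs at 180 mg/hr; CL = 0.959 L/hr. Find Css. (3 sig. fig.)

Css = infusion rate / CL = 180 / 0.959 ≈ 188 µg/mL

188 µg/mL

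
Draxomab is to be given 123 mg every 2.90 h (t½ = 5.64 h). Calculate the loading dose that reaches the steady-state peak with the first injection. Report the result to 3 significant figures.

k = ln 2 / 5.64 = 0.1229 h⁻¹
Accumulation ratio R = 1 / (1 − e^(−kτ)) = 1 / (1 − e^(−0.1229×2.90)) = 1 / (1 − 0.7002) = 3.335
Loading dose = maintenance dose × R = 123 × 3.335 ≈ 410 mg

410 mg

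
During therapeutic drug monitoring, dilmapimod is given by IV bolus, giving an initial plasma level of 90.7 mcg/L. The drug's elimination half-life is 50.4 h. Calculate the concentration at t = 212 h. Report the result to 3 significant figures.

k = ln 2 / 50.4 = 0.01375 h⁻¹
C(t) = C₀ e^(−kt) = 90.7 × e^(−0.01375 × 212) = 90.7 × e^(−2.916) = 90.7 × 0.05417 ≈ 4.91 mcg/L

4.91 mcg/L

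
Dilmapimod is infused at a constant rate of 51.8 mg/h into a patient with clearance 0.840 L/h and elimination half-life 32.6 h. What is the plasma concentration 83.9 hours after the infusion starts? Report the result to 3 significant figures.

51.3 µg/mL

Css = rate / CL = 51.8 / 0.840 = 61.67 µg/mL
k = ln 2 / 32.6 = 0.02126 h⁻¹
C(t) = Css (1 − e^(−kt)) = 61.67 × (1 − e^(−1.784)) = 61.67 × 0.8320 ≈ 51.3 µg/mL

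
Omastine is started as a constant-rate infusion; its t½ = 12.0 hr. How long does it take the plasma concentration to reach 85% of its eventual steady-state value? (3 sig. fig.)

k = ln 2 / 12.0 = 0.05776 hr⁻¹
f = 1 − e^(−kt)  ⇒  t = −ln(1 − f) / k
t = −ln(1 − 0.85) / 0.05776 = 1.897 / 0.05776 ≈ 32.8 hours

32.8 hours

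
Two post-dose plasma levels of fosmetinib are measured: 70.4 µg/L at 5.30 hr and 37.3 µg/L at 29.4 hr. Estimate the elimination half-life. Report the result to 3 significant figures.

26.3 hours

k = ln(C₁/C₂) / (t₂ − t₁) = ln(70.4/37.3) / (29.4 − 5.30)
  = 0.6352 / 24.10 = 0.02636 hr⁻¹
t½ = ln 2 / k = ln 2 / 0.02636 ≈ 26.3 hours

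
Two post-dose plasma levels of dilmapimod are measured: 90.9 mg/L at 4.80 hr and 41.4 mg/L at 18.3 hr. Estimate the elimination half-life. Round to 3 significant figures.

k = ln(C₁/C₂) / (t₂ − t₁) = ln(90.9/41.4) / (18.3 − 4.80)
  = 0.7865 / 13.50 = 0.05826 hr⁻¹
t½ = ln 2 / k = ln 2 / 0.05826 ≈ 11.9 hours

11.9 hours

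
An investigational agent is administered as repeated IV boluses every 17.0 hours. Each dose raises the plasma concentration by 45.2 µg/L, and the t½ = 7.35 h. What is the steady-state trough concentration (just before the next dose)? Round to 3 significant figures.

11.4 µg/L

k = ln 2 / 7.35 = 0.09431 h⁻¹
Fraction remaining after one interval: e^(−kτ) = e^(−0.09431 × 17.0) = 0.2013
R = 1 / (1 − 0.2013) = 1.252
Css,max = 45.2 × 1.252 = 56.59 µg/L
Css,min = Css,max × e^(−kτ) = 56.59 × 0.2013 ≈ 11.4 µg/L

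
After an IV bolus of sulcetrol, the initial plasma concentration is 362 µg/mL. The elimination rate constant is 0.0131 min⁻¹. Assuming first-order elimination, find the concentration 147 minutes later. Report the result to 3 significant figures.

52.8 µg/mL

C(t) = C₀ e^(−kt) = 362 × e^(−0.01310 × 147) = 362 × e^(−1.926) = 362 × 0.1458 ≈ 52.8 µg/mL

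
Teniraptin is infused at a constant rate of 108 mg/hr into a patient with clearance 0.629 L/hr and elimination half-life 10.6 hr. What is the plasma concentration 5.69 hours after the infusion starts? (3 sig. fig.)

53.3 mg/L

Css = rate / CL = 108 / 0.629 = 171.7 mg/L
k = ln 2 / 10.6 = 0.06539 hr⁻¹
C(t) = Css (1 − e^(−kt)) = 171.7 × (1 − e^(−0.3721)) = 171.7 × 0.3107 ≈ 53.3 mg/L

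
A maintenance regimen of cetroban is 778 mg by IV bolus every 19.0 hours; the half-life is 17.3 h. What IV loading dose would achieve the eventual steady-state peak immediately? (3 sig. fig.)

k = ln 2 / 17.3 = 0.04007 h⁻¹
Accumulation ratio R = 1 / (1 − e^(−kτ)) = 1 / (1 − e^(−0.04007×19.0)) = 1 / (1 − 0.4671) = 1.876
Loading dose = maintenance dose × R = 778 × 1.876 ≈ 1460 mg

1460 mg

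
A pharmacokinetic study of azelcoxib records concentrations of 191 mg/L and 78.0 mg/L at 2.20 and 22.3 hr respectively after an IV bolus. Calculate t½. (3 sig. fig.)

15.6 hours

k = ln(C₁/C₂) / (t₂ − t₁) = ln(191/78.0) / (22.3 − 2.20)
  = 0.8956 / 20.10 = 0.04456 hr⁻¹
t½ = ln 2 / k = ln 2 / 0.04456 ≈ 15.6 hours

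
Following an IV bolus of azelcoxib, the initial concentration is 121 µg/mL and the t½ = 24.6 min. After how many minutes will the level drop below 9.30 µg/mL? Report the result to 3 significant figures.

k = ln 2 / 24.6 = 0.02818 min⁻¹
C(t) = C₀ e^(−kt)  ⇒  t = ln(C₀/C) / k
t = ln(121/9.30) / 0.02818 = 2.566 / 0.02818 ≈ 91.1 minutes

91.1 minutes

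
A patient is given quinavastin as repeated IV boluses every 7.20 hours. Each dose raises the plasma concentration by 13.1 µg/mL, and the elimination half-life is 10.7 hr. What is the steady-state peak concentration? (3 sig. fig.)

k = ln 2 / 10.7 = 0.06478 hr⁻¹
Fraction remaining after one interval: e^(−kτ) = e^(−0.06478 × 7.20) = 0.6272
R = 1 / (1 − 0.6272) = 2.683
Css,max = 13.1 × 2.683 ≈ 35.1 µg/mL

35.1 µg/mL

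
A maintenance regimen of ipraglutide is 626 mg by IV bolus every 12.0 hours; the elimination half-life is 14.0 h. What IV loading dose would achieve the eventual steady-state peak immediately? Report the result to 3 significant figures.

1400 mg

k = ln 2 / 14.0 = 0.04951 h⁻¹
Accumulation ratio R = 1 / (1 − e^(−kτ)) = 1 / (1 − e^(−0.04951×12.0)) = 1 / (1 − 0.5520) = 2.232
Loading dose = maintenance dose × R = 626 × 2.232 ≈ 1400 mg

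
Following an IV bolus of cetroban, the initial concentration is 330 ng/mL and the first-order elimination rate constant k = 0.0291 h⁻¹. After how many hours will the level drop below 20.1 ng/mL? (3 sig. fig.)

96.2 hours

C(t) = C₀ e^(−kt)  ⇒  t = ln(C₀/C) / k
t = ln(330/20.1) / 0.02910 = 2.798 / 0.02910 ≈ 96.2 hours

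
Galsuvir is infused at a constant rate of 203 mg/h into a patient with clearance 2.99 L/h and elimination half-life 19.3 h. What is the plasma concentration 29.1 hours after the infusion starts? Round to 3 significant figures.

Css = rate / CL = 203 / 2.99 = 67.89 µg/mL
k = ln 2 / 19.3 = 0.03591 h⁻¹
C(t) = Css (1 − e^(−kt)) = 67.89 × (1 − e^(−1.045)) = 67.89 × 0.6483 ≈ 44.0 µg/mL

44.0 µg/mL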